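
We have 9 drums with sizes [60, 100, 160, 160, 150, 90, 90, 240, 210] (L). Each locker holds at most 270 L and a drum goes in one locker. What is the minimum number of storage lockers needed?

Total = 240 + 210 + 160 + 160 + 150 + 100 + 90 + 90 + 60 = 1260 L.
Lower bound: ⌈1260/270⌉ = 5 storage lockers.
A packing using 5 storage lockers:
  locker 1: 240 = 240
  locker 2: 210 + 60 = 270
  locker 3: 160 + 100 = 260
  locker 4: 160 + 90 = 250
  locker 5: 150 + 90 = 240
This matches the lower bound, so 5 is optimal.

5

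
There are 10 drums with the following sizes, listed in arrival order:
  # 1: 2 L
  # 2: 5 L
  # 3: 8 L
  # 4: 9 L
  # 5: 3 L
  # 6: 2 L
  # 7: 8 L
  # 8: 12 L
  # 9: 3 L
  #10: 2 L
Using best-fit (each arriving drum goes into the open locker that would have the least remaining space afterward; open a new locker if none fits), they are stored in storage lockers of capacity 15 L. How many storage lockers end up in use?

  2 → locker 1 (new)  [load 2/15]
  5 → locker 1  [load 7/15]
  8 → locker 1  [load 15/15]
  9 → locker 2 (new)  [load 9/15]
  3 → locker 2  [load 12/15]
  2 → locker 2  [load 14/15]
  8 → locker 3 (new)  [load 8/15]
  12 → locker 4 (new)  [load 12/15]
  3 → locker 4  [load 15/15]
  2 → locker 3  [load 10/15]
4 storage lockers opened.

4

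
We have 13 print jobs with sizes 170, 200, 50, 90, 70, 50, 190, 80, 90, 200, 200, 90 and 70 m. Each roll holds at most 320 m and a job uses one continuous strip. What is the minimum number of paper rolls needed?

6

Total = 200 + 200 + 200 + 190 + 170 + 90 + 90 + 90 + 80 + 70 + 70 + 50 + 50 = 1550 m.
Lower bound: ⌈1550/320⌉ = 5 paper rolls.
A packing using 6 paper rolls:
  roll 1: 200 + 90 = 290
  roll 2: 200 + 90 = 290
  roll 3: 200 + 90 = 290
  roll 4: 190 + 80 + 50 = 320
  roll 5: 170 + 70 + 70 = 310
  roll 6: 50 = 50
No arrangement into 5 paper rolls stays within capacity, so 6 is optimal.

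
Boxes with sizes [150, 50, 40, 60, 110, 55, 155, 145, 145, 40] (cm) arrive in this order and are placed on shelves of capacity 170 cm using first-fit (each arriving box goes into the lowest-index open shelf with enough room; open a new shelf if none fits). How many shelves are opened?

  150 → shelf 1 (new)  [load 150/170]
  50 → shelf 2 (new)  [load 50/170]
  40 → shelf 2  [load 90/170]
  60 → shelf 2  [load 150/170]
  110 → shelf 3 (new)  [load 110/170]
  55 → shelf 3  [load 165/170]
  155 → shelf 4 (new)  [load 155/170]
  145 → shelf 5 (new)  [load 145/170]
  145 → shelf 6 (new)  [load 145/170]
  40 → shelf 7 (new)  [load 40/170]
7 shelves opened.

7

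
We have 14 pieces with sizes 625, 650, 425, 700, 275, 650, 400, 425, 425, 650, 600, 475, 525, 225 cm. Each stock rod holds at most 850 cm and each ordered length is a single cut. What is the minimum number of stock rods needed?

Total = 700 + 650 + 650 + 650 + 625 + 600 + 525 + 475 + 425 + 425 + 425 + 400 + 275 + 225 = 7050 cm.
Lower bound: ⌈7050/850⌉ = 9 stock rods.
A packing using 10 stock rods:
  stock rod 1: 700 = 700
  stock rod 2: 650 = 650
  stock rod 3: 650 = 650
  stock rod 4: 650 = 650
  stock rod 5: 625 + 225 = 850
  stock rod 6: 600 = 600
  stock rod 7: 525 + 275 = 800
  stock rod 8: 475 = 475
  stock rod 9: 425 + 425 = 850
  stock rod 10: 425 + 400 = 825
No arrangement into 9 stock rods stays within capacity, so 10 is optimal.

10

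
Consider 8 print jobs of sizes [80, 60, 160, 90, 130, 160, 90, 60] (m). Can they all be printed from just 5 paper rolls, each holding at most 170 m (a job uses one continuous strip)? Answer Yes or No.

No

Total = 830 m; ⌈830/170⌉ = 5.
The bound of 5 does not rule out 5, but exhaustive search shows no assignment into 5 paper rolls of capacity 170 m exists — the minimum is 6.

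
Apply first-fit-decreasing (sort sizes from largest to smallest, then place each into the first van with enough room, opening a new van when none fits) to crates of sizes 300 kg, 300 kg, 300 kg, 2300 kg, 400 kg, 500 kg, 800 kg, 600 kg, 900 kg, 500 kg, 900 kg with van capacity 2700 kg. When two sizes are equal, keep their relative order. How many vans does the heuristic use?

Sorted descending: 2300, 900, 900, 800, 600, 500, 500, 400, 300, 300, 300.
  2300 → van 1 (new)  [load 2300/2700]
  900 → van 2 (new)  [load 900/2700]
  900 → van 2  [load 1800/2700]
  800 → van 2  [load 2600/2700]
  600 → van 3 (new)  [load 600/2700]
  500 → van 3  [load 1100/2700]
  500 → van 3  [load 1600/2700]
  400 → van 1  [load 2700/2700]
  300 → van 3  [load 1900/2700]
  300 → van 3  [load 2200/2700]
  300 → van 3  [load 2500/2700]
3 vans opened.

3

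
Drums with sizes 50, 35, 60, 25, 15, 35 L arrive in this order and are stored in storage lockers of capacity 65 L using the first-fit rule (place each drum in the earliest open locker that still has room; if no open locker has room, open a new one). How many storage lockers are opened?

  50 → locker 1 (new)  [load 50/65]
  35 → locker 2 (new)  [load 35/65]
  60 → locker 3 (new)  [load 60/65]
  25 → locker 2  [load 60/65]
  15 → locker 1  [load 65/65]
  35 → locker 4 (new)  [load 35/65]
4 storage lockers opened.

4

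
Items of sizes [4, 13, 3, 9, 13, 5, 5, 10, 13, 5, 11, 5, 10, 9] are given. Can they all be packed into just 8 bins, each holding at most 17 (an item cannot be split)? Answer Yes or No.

A valid assignment using 8 bins:
  bin 1: 13 + 4 = 17
  bin 2: 13 + 3 = 16
  bin 3: 13 = 13
  bin 4: 11 + 5 = 16
  bin 5: 10 + 5 = 15
  bin 6: 10 + 5 = 15
  bin 7: 9 + 5 = 14
  bin 8: 9 = 9
Every load is within 17, so 8 bins suffice.

Yes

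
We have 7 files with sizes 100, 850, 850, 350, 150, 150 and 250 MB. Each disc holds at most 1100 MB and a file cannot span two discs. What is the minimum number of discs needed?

3

Total = 850 + 850 + 350 + 250 + 150 + 150 + 100 = 2700 MB.
Lower bound: ⌈2700/1100⌉ = 3 discs.
A packing using 3 discs:
  disc 1: 850 + 250 = 1100
  disc 2: 850 + 150 + 100 = 1100
  disc 3: 350 + 150 = 500
This matches the lower bound, so 3 is optimal.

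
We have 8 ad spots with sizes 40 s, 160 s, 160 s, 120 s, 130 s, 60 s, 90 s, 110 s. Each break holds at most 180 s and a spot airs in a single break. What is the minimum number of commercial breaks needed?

Total = 160 + 160 + 130 + 120 + 110 + 90 + 60 + 40 = 870 s.
Lower bound: ⌈870/180⌉ = 5 commercial breaks.
A packing using 6 commercial breaks:
  break 1: 160 = 160
  break 2: 160 = 160
  break 3: 130 + 40 = 170
  break 4: 120 + 60 = 180
  break 5: 110 = 110
  break 6: 90 = 90
No arrangement into 5 commercial breaks stays within capacity, so 6 is optimal.

6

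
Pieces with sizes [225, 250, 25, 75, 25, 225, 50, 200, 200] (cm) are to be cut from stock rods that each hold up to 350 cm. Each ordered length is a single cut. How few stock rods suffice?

Total = 250 + 225 + 225 + 200 + 200 + 75 + 50 + 25 + 25 = 1275 cm.
Lower bound: ⌈1275/350⌉ = 4 stock rods.
Also, 5 pieces each exceed 175 cm, and no two of those can share a stock rod, so at least 5 stock rods are needed.
A packing using 5 stock rods:
  stock rod 1: 250 + 75 + 25 = 350
  stock rod 2: 225 + 50 + 25 = 300
  stock rod 3: 225 = 225
  stock rod 4: 200 = 200
  stock rod 5: 200 = 200
This matches the lower bound, so 5 is optimal.

5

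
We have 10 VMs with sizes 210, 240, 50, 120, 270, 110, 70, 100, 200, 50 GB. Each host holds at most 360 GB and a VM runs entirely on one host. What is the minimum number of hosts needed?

4

Total = 270 + 240 + 210 + 200 + 120 + 110 + 100 + 70 + 50 + 50 = 1420 GB.
Lower bound: ⌈1420/360⌉ = 4 hosts.
A packing using 4 hosts:
  host 1: 270 + 70 = 340
  host 2: 240 + 120 = 360
  host 3: 210 + 100 + 50 = 360
  host 4: 200 + 110 + 50 = 360
This matches the lower bound, so 4 is optimal.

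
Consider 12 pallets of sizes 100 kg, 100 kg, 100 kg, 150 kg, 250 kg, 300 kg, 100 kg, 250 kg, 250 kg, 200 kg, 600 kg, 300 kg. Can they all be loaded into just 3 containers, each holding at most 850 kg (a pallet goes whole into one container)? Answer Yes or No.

No

Total = 2700 kg; ⌈2700/850⌉ = 4.
At least 4 containers are required, but only 3 are allowed.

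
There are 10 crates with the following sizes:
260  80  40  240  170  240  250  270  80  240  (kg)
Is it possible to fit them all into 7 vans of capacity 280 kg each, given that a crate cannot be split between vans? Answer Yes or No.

Total = 1870 kg; ⌈1870/280⌉ = 7.
The bound of 7 does not rule out 7, but exhaustive search shows no assignment into 7 vans of capacity 280 kg exists — the minimum is 8.

No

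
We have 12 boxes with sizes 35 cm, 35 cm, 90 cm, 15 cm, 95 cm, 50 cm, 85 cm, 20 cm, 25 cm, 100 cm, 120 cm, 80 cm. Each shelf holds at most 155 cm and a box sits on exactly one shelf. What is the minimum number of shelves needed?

6

Total = 120 + 100 + 95 + 90 + 85 + 80 + 50 + 35 + 35 + 25 + 20 + 15 = 750 cm.
Lower bound: ⌈750/155⌉ = 5 shelves.
Also, 6 boxes each exceed 155/2 cm, and no two of those can share a shelf, so at least 6 shelves are needed.
A packing using 6 shelves:
  shelf 1: 120 + 35 = 155
  shelf 2: 100 + 50 = 150
  shelf 3: 95 + 35 + 25 = 155
  shelf 4: 90 + 20 + 15 = 125
  shelf 5: 85 = 85
  shelf 6: 80 = 80
This matches the lower bound, so 6 is optimal.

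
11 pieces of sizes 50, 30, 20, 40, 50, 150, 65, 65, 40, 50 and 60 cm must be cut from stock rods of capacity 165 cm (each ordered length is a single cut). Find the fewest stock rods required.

4

Total = 150 + 65 + 65 + 60 + 50 + 50 + 50 + 40 + 40 + 30 + 20 = 620 cm.
Lower bound: ⌈620/165⌉ = 4 stock rods.
A packing using 4 stock rods:
  stock rod 1: 150 = 150
  stock rod 2: 65 + 65 + 30 = 160
  stock rod 3: 60 + 50 + 50 = 160
  stock rod 4: 50 + 40 + 40 + 20 = 150
This matches the lower bound, so 4 is optimal.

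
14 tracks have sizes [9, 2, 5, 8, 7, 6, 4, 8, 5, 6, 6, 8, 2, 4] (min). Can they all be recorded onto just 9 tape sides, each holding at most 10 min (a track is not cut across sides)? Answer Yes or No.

A valid assignment using 9 tape sides:
  side 1: 9 = 9
  side 2: 8 + 2 = 10
  side 3: 8 + 2 = 10
  side 4: 8 = 8
  side 5: 7 = 7
  side 6: 6 + 4 = 10
  side 7: 6 + 4 = 10
  side 8: 6 = 6
  side 9: 5 + 5 = 10
Every load is within 10 min, so 9 tape sides suffice.

Yes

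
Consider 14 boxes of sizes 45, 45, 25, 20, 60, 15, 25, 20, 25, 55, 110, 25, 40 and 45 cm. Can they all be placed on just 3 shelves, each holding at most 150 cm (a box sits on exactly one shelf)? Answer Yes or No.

No

Total = 555 cm; ⌈555/150⌉ = 4.
At least 4 shelves are required, but only 3 are allowed.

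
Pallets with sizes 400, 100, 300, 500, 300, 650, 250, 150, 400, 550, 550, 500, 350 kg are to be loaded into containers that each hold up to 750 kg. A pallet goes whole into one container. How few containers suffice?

Total = 650 + 550 + 550 + 500 + 500 + 400 + 400 + 350 + 300 + 300 + 250 + 150 + 100 = 5000 kg.
Lower bound: ⌈5000/750⌉ = 7 containers.
A packing using 8 containers:
  container 1: 650 + 100 = 750
  container 2: 550 + 150 = 700
  container 3: 550 = 550
  container 4: 500 + 250 = 750
  container 5: 500 = 500
  container 6: 400 + 350 = 750
  container 7: 400 + 300 = 700
  container 8: 300 = 300
No arrangement into 7 containers stays within capacity, so 8 is optimal.

8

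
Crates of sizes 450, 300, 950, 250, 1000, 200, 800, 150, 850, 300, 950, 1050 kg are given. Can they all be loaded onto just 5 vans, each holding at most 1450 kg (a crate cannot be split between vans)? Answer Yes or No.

No

Total = 7250 kg; ⌈7250/1450⌉ = 5.
6 crates each exceed half the capacity and cannot share a van, forcing at least 6 vans.
At least 6 vans are required, but only 5 are allowed.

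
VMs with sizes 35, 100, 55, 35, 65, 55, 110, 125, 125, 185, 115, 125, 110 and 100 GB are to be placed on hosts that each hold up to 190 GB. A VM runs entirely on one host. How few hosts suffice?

9

Total = 185 + 125 + 125 + 125 + 115 + 110 + 110 + 100 + 100 + 65 + 55 + 55 + 35 + 35 = 1340 GB.
Lower bound: ⌈1340/190⌉ = 8 hosts.
Also, 9 VMs each exceed 95 GB, and no two of those can share a host, so at least 9 hosts are needed.
A packing using 9 hosts:
  host 1: 185 = 185
  host 2: 125 + 65 = 190
  host 3: 125 + 55 = 180
  host 4: 125 + 55 = 180
  host 5: 115 + 35 + 35 = 185
  host 6: 110 = 110
  host 7: 110 = 110
  host 8: 100 = 100
  host 9: 100 = 100
This matches the lower bound, so 9 is optimal.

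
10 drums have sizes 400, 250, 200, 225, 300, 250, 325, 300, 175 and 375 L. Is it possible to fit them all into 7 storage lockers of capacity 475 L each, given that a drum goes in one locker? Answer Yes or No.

A valid assignment using 7 storage lockers:
  locker 1: 400 = 400
  locker 2: 375 = 375
  locker 3: 325 = 325
  locker 4: 300 + 175 = 475
  locker 5: 300 = 300
  locker 6: 250 + 225 = 475
  locker 7: 250 + 200 = 450
Every load is within 475 L, so 7 storage lockers suffice.

Yes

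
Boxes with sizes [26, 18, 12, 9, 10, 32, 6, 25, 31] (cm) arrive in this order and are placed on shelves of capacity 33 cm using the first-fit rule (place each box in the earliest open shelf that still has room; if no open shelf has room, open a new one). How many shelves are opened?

  26 → shelf 1 (new)  [load 26/33]
  18 → shelf 2 (new)  [load 18/33]
  12 → shelf 2  [load 30/33]
  9 → shelf 3 (new)  [load 9/33]
  10 → shelf 3  [load 19/33]
  32 → shelf 4 (new)  [load 32/33]
  6 → shelf 1  [load 32/33]
  25 → shelf 5 (new)  [load 25/33]
  31 → shelf 6 (new)  [load 31/33]
6 shelves opened.

6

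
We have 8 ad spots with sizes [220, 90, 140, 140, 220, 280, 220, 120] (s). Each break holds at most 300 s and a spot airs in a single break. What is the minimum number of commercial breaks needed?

6

Total = 280 + 220 + 220 + 220 + 140 + 140 + 120 + 90 = 1430 s.
Lower bound: ⌈1430/300⌉ = 5 commercial breaks.
A packing using 6 commercial breaks:
  break 1: 280 = 280
  break 2: 220 = 220
  break 3: 220 = 220
  break 4: 220 = 220
  break 5: 140 + 140 = 280
  break 6: 120 + 90 = 210
No arrangement into 5 commercial breaks stays within capacity, so 6 is optimal.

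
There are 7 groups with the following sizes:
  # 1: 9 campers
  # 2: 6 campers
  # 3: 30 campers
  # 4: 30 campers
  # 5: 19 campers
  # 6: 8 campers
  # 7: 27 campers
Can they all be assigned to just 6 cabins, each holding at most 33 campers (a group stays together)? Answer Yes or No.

A valid assignment using 5 cabins:
  cabin 1: 30 = 30
  cabin 2: 30 = 30
  cabin 3: 27 + 6 = 33
  cabin 4: 19 + 9 = 28
  cabin 5: 8 = 8
That uses only 5 ≤ 6, so 6 cabins are enough.

Yes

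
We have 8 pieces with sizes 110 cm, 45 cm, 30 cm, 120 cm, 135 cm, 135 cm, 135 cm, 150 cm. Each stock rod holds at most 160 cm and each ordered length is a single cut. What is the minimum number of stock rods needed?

6

Total = 150 + 135 + 135 + 135 + 120 + 110 + 45 + 30 = 860 cm.
Lower bound: ⌈860/160⌉ = 6 stock rods.
A packing using 6 stock rods:
  stock rod 1: 150 = 150
  stock rod 2: 135 = 135
  stock rod 3: 135 = 135
  stock rod 4: 135 = 135
  stock rod 5: 120 + 30 = 150
  stock rod 6: 110 + 45 = 155
This matches the lower bound, so 6 is optimal.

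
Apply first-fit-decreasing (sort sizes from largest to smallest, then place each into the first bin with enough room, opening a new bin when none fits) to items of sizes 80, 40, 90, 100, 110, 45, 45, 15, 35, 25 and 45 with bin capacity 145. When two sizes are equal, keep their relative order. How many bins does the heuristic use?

5

Sorted descending: 110, 100, 90, 80, 45, 45, 45, 40, 35, 25, 15.
  110 → bin 1 (new)  [load 110/145]
  100 → bin 2 (new)  [load 100/145]
  90 → bin 3 (new)  [load 90/145]
  80 → bin 4 (new)  [load 80/145]
  45 → bin 2  [load 145/145]
  45 → bin 3  [load 135/145]
  45 → bin 4  [load 125/145]
  40 → bin 5 (new)  [load 40/145]
  35 → bin 1  [load 145/145]
  25 → bin 5  [load 65/145]
  15 → bin 4  [load 140/145]
5 bins opened.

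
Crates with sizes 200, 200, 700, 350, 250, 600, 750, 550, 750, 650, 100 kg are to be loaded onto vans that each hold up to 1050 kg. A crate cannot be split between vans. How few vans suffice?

Total = 750 + 750 + 700 + 650 + 600 + 550 + 350 + 250 + 200 + 200 + 100 = 5100 kg.
Lower bound: ⌈5100/1050⌉ = 5 vans.
Also, 6 crates each exceed 525 kg, and no two of those can share a van, so at least 6 vans are needed.
A packing using 6 vans:
  van 1: 750 + 250 = 1000
  van 2: 750 + 200 + 100 = 1050
  van 3: 700 + 350 = 1050
  van 4: 650 + 200 = 850
  van 5: 600 = 600
  van 6: 550 = 550
This matches the lower bound, so 6 is optimal.

6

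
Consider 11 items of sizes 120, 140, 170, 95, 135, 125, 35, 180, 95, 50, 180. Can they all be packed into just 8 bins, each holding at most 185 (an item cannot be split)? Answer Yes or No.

No

Total = 1325; ⌈1325/185⌉ = 8.
9 items each exceed half the capacity and cannot share a bin, forcing at least 9 bins.
At least 9 bins are required, but only 8 are allowed.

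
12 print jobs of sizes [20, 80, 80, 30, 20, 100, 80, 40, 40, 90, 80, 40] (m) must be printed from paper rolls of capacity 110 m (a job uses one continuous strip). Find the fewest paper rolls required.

Total = 100 + 90 + 80 + 80 + 80 + 80 + 40 + 40 + 40 + 30 + 20 + 20 = 700 m.
Lower bound: ⌈700/110⌉ = 7 paper rolls.
A packing using 8 paper rolls:
  roll 1: 100 = 100
  roll 2: 90 + 20 = 110
  roll 3: 80 + 30 = 110
  roll 4: 80 + 20 = 100
  roll 5: 80 = 80
  roll 6: 80 = 80
  roll 7: 40 + 40 = 80
  roll 8: 40 = 40
No arrangement into 7 paper rolls stays within capacity, so 8 is optimal.

8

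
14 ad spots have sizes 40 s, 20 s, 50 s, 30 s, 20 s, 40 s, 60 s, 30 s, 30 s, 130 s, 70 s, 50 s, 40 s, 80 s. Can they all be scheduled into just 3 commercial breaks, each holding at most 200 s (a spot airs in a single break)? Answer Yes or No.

No

Total = 690 s; ⌈690/200⌉ = 4.
At least 4 commercial breaks are required, but only 3 are allowed.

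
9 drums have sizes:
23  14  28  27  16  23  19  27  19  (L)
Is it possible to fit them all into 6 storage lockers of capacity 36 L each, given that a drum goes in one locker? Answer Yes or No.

Total = 196 L; ⌈196/36⌉ = 6.
7 drums each exceed half the capacity and cannot share a locker, forcing at least 7 storage lockers.
At least 7 storage lockers are required, but only 6 are allowed.

No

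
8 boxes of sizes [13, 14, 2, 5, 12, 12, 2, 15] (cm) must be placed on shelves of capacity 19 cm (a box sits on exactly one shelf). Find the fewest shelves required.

Total = 15 + 14 + 13 + 12 + 12 + 5 + 2 + 2 = 75 cm.
Lower bound: ⌈75/19⌉ = 4 shelves.
Also, 5 boxes each exceed 19/2 cm, and no two of those can share a shelf, so at least 5 shelves are needed.
A packing using 5 shelves:
  shelf 1: 15 + 2 + 2 = 19
  shelf 2: 14 + 5 = 19
  shelf 3: 13 = 13
  shelf 4: 12 = 12
  shelf 5: 12 = 12
This matches the lower bound, so 5 is optimal.

5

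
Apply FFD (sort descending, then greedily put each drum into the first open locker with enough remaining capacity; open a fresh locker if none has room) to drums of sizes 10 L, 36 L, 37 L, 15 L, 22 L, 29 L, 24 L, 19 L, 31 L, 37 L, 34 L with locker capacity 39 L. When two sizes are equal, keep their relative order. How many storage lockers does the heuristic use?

9

Sorted descending: 37, 37, 36, 34, 31, 29, 24, 22, 19, 15, 10.
  37 → locker 1 (new)  [load 37/39]
  37 → locker 2 (new)  [load 37/39]
  36 → locker 3 (new)  [load 36/39]
  34 → locker 4 (new)  [load 34/39]
  31 → locker 5 (new)  [load 31/39]
  29 → locker 6 (new)  [load 29/39]
  24 → locker 7 (new)  [load 24/39]
  22 → locker 8 (new)  [load 22/39]
  19 → locker 9 (new)  [load 19/39]
  15 → locker 7  [load 39/39]
  10 → locker 6  [load 39/39]
9 storage lockers opened.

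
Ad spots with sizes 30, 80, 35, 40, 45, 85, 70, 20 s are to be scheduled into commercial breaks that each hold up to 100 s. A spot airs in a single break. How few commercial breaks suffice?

5

Total = 85 + 80 + 70 + 45 + 40 + 35 + 30 + 20 = 405 s.
Lower bound: ⌈405/100⌉ = 5 commercial breaks.
A packing using 5 commercial breaks:
  break 1: 85 = 85
  break 2: 80 + 20 = 100
  break 3: 70 + 30 = 100
  break 4: 45 + 40 = 85
  break 5: 35 = 35
This matches the lower bound, so 5 is optimal.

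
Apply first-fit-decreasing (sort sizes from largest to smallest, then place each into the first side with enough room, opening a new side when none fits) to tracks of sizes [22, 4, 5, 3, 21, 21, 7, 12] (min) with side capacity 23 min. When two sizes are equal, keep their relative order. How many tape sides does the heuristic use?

5

Sorted descending: 22, 21, 21, 12, 7, 5, 4, 3.
  22 → side 1 (new)  [load 22/23]
  21 → side 2 (new)  [load 21/23]
  21 → side 3 (new)  [load 21/23]
  12 → side 4 (new)  [load 12/23]
  7 → side 4  [load 19/23]
  5 → side 5 (new)  [load 5/23]
  4 → side 4  [load 23/23]
  3 → side 5  [load 8/23]
5 tape sides opened.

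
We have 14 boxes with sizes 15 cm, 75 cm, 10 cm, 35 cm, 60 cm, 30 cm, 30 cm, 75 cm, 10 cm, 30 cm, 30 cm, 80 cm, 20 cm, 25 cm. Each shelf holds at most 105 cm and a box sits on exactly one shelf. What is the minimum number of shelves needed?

Total = 80 + 75 + 75 + 60 + 35 + 30 + 30 + 30 + 30 + 25 + 20 + 15 + 10 + 10 = 525 cm.
Lower bound: ⌈525/105⌉ = 5 shelves.
A packing using 5 shelves:
  shelf 1: 80 + 25 = 105
  shelf 2: 75 + 30 = 105
  shelf 3: 75 + 30 = 105
  shelf 4: 60 + 35 + 10 = 105
  shelf 5: 30 + 30 + 20 + 15 + 10 = 105
This matches the lower bound, so 5 is optimal.

5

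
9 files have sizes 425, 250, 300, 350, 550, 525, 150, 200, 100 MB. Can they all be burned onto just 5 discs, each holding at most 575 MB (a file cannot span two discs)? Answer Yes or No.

No

Total = 2850 MB; ⌈2850/575⌉ = 5.
The bound of 5 does not rule out 5, but exhaustive search shows no assignment into 5 discs of capacity 575 MB exists — the minimum is 6.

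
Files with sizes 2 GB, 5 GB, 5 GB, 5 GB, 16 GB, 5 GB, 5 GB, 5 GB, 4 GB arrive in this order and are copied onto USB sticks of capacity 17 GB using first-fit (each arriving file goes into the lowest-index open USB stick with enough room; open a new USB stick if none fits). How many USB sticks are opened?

  2 → USB stick 1 (new)  [load 2/17]
  5 → USB stick 1  [load 7/17]
  5 → USB stick 1  [load 12/17]
  5 → USB stick 1  [load 17/17]
  16 → USB stick 2 (new)  [load 16/17]
  5 → USB stick 3 (new)  [load 5/17]
  5 → USB stick 3  [load 10/17]
  5 → USB stick 3  [load 15/17]
  4 → USB stick 4 (new)  [load 4/17]
4 USB sticks opened.

4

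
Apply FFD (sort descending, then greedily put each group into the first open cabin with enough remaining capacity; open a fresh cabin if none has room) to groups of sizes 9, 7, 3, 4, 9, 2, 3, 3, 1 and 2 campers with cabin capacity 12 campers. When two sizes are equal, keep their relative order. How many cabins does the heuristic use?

4

Sorted descending: 9, 9, 7, 4, 3, 3, 3, 2, 2, 1.
  9 → cabin 1 (new)  [load 9/12]
  9 → cabin 2 (new)  [load 9/12]
  7 → cabin 3 (new)  [load 7/12]
  4 → cabin 3  [load 11/12]
  3 → cabin 1  [load 12/12]
  3 → cabin 2  [load 12/12]
  3 → cabin 4 (new)  [load 3/12]
  2 → cabin 4  [load 5/12]
  2 → cabin 4  [load 7/12]
  1 → cabin 3  [load 12/12]
4 cabins opened.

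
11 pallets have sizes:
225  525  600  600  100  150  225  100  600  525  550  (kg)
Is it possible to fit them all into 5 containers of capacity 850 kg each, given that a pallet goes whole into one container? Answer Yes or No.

Total = 4200 kg; ⌈4200/850⌉ = 5.
6 pallets each exceed half the capacity and cannot share a container, forcing at least 6 containers.
At least 6 containers are required, but only 5 are allowed.

No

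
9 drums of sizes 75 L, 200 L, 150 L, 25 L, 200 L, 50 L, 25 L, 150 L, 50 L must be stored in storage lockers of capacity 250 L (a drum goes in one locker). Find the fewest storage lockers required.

Total = 200 + 200 + 150 + 150 + 75 + 50 + 50 + 25 + 25 = 925 L.
Lower bound: ⌈925/250⌉ = 4 storage lockers.
A packing using 4 storage lockers:
  locker 1: 200 + 50 = 250
  locker 2: 200 + 50 = 250
  locker 3: 150 + 75 + 25 = 250
  locker 4: 150 + 25 = 175
This matches the lower bound, so 4 is optimal.

4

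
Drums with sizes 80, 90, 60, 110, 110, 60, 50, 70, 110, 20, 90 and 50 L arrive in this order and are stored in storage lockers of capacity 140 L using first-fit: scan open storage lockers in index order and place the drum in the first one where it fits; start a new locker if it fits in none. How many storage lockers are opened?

  80 → locker 1 (new)  [load 80/140]
  90 → locker 2 (new)  [load 90/140]
  60 → locker 1  [load 140/140]
  110 → locker 3 (new)  [load 110/140]
  110 → locker 4 (new)  [load 110/140]
  60 → locker 5 (new)  [load 60/140]
  50 → locker 2  [load 140/140]
  70 → locker 5  [load 130/140]
  110 → locker 6 (new)  [load 110/140]
  20 → locker 3  [load 130/140]
  90 → locker 7 (new)  [load 90/140]
  50 → locker 7  [load 140/140]
7 storage lockers opened.

7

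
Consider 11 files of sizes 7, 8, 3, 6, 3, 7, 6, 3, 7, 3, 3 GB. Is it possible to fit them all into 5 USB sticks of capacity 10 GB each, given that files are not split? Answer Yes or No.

No

Total = 56 GB; ⌈56/10⌉ = 6.
At least 6 USB sticks are required, but only 5 are allowed.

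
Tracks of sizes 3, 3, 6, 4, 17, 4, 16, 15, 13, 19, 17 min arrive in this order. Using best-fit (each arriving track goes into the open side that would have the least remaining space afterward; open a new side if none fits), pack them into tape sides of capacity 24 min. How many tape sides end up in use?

  3 → side 1 (new)  [load 3/24]
  3 → side 1  [load 6/24]
  6 → side 1  [load 12/24]
  4 → side 1  [load 16/24]
  17 → side 2 (new)  [load 17/24]
  4 → side 2  [load 21/24]
  16 → side 3 (new)  [load 16/24]
  15 → side 4 (new)  [load 15/24]
  13 → side 5 (new)  [load 13/24]
  19 → side 6 (new)  [load 19/24]
  17 → side 7 (new)  [load 17/24]
7 tape sides opened.

7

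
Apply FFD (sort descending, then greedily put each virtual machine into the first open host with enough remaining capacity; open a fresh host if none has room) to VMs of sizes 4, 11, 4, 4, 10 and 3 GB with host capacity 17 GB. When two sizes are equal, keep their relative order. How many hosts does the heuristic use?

Sorted descending: 11, 10, 4, 4, 4, 3.
  11 → host 1 (new)  [load 11/17]
  10 → host 2 (new)  [load 10/17]
  4 → host 1  [load 15/17]
  4 → host 2  [load 14/17]
  4 → host 3 (new)  [load 4/17]
  3 → host 2  [load 17/17]
3 hosts opened.

3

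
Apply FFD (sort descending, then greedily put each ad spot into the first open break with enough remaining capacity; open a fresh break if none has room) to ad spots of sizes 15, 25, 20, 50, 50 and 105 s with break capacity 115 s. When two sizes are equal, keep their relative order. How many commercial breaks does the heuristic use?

3

Sorted descending: 105, 50, 50, 25, 20, 15.
  105 → break 1 (new)  [load 105/115]
  50 → break 2 (new)  [load 50/115]
  50 → break 2  [load 100/115]
  25 → break 3 (new)  [load 25/115]
  20 → break 3  [load 45/115]
  15 → break 2  [load 115/115]
3 commercial breaks opened.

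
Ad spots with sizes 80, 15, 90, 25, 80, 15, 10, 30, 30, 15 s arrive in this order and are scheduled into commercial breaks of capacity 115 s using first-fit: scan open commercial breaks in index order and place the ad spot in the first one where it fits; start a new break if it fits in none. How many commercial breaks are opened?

4

  80 → break 1 (new)  [load 80/115]
  15 → break 1  [load 95/115]
  90 → break 2 (new)  [load 90/115]
  25 → break 2  [load 115/115]
  80 → break 3 (new)  [load 80/115]
  15 → break 1  [load 110/115]
  10 → break 3  [load 90/115]
  30 → break 4 (new)  [load 30/115]
  30 → break 4  [load 60/115]
  15 → break 3  [load 105/115]
4 commercial breaks opened.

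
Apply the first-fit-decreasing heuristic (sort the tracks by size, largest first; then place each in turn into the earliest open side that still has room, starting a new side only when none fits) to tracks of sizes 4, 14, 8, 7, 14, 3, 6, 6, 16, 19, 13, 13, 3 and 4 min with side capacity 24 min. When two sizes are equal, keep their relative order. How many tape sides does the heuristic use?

Sorted descending: 19, 16, 14, 14, 13, 13, 8, 7, 6, 6, 4, 4, 3, 3.
  19 → side 1 (new)  [load 19/24]
  16 → side 2 (new)  [load 16/24]
  14 → side 3 (new)  [load 14/24]
  14 → side 4 (new)  [load 14/24]
  13 → side 5 (new)  [load 13/24]
  13 → side 6 (new)  [load 13/24]
  8 → side 2  [load 24/24]
  7 → side 3  [load 21/24]
  6 → side 4  [load 20/24]
  6 → side 5  [load 19/24]
  4 → side 1  [load 23/24]
  4 → side 4  [load 24/24]
  3 → side 3  [load 24/24]
  3 → side 5  [load 22/24]
6 tape sides opened.

6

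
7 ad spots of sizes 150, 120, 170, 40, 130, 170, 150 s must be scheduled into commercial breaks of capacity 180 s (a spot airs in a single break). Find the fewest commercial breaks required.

Total = 170 + 170 + 150 + 150 + 130 + 120 + 40 = 930 s.
Lower bound: ⌈930/180⌉ = 6 commercial breaks.
A packing using 6 commercial breaks:
  break 1: 170 = 170
  break 2: 170 = 170
  break 3: 150 = 150
  break 4: 150 = 150
  break 5: 130 + 40 = 170
  break 6: 120 = 120
This matches the lower bound, so 6 is optimal.

6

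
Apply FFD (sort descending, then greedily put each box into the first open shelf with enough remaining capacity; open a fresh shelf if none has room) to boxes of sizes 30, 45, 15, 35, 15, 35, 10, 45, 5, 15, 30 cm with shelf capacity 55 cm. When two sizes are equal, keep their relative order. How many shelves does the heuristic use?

Sorted descending: 45, 45, 35, 35, 30, 30, 15, 15, 15, 10, 5.
  45 → shelf 1 (new)  [load 45/55]
  45 → shelf 2 (new)  [load 45/55]
  35 → shelf 3 (new)  [load 35/55]
  35 → shelf 4 (new)  [load 35/55]
  30 → shelf 5 (new)  [load 30/55]
  30 → shelf 6 (new)  [load 30/55]
  15 → shelf 3  [load 50/55]
  15 → shelf 4  [load 50/55]
  15 → shelf 5  [load 45/55]
  10 → shelf 1  [load 55/55]
  5 → shelf 2  [load 50/55]
6 shelves opened.

6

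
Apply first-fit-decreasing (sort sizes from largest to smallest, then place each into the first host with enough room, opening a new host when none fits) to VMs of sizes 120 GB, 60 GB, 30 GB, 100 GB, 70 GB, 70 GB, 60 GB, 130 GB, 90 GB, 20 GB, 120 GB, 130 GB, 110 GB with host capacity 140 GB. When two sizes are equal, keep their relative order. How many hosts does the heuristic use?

Sorted descending: 130, 130, 120, 120, 110, 100, 90, 70, 70, 60, 60, 30, 20.
  130 → host 1 (new)  [load 130/140]
  130 → host 2 (new)  [load 130/140]
  120 → host 3 (new)  [load 120/140]
  120 → host 4 (new)  [load 120/140]
  110 → host 5 (new)  [load 110/140]
  100 → host 6 (new)  [load 100/140]
  90 → host 7 (new)  [load 90/140]
  70 → host 8 (new)  [load 70/140]
  70 → host 8  [load 140/140]
  60 → host 9 (new)  [load 60/140]
  60 → host 9  [load 120/140]
  30 → host 5  [load 140/140]
  20 → host 3  [load 140/140]
9 hosts opened.

9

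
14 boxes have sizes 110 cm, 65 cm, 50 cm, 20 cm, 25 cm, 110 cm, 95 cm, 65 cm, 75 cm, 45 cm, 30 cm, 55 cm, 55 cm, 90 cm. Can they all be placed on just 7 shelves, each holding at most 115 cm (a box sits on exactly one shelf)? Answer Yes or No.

No

Total = 890 cm; ⌈890/115⌉ = 8.
At least 8 shelves are required, but only 7 are allowed.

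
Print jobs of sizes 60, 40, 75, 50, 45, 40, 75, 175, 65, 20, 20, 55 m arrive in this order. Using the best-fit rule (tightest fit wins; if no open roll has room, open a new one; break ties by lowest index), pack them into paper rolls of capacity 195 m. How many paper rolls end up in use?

4

  60 → roll 1 (new)  [load 60/195]
  40 → roll 1  [load 100/195]
  75 → roll 1  [load 175/195]
  50 → roll 2 (new)  [load 50/195]
  45 → roll 2  [load 95/195]
  40 → roll 2  [load 135/195]
  75 → roll 3 (new)  [load 75/195]
  175 → roll 4 (new)  [load 175/195]
  65 → roll 3  [load 140/195]
  20 → roll 1  [load 195/195]
  20 → roll 4  [load 195/195]
  55 → roll 3  [load 195/195]
4 paper rolls opened.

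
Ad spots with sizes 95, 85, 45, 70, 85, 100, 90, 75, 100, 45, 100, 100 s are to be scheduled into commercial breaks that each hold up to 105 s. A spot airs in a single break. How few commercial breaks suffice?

Total = 100 + 100 + 100 + 100 + 95 + 90 + 85 + 85 + 75 + 70 + 45 + 45 = 990 s.
Lower bound: ⌈990/105⌉ = 10 commercial breaks.
A packing using 11 commercial breaks:
  break 1: 100 = 100
  break 2: 100 = 100
  break 3: 100 = 100
  break 4: 100 = 100
  break 5: 95 = 95
  break 6: 90 = 90
  break 7: 85 = 85
  break 8: 85 = 85
  break 9: 75 = 75
  break 10: 70 = 70
  break 11: 45 + 45 = 90
No arrangement into 10 commercial breaks stays within capacity, so 11 is optimal.

11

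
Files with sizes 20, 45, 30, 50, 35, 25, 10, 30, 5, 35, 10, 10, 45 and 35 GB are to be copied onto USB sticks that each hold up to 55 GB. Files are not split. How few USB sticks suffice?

8

Total = 50 + 45 + 45 + 35 + 35 + 35 + 30 + 30 + 25 + 20 + 10 + 10 + 10 + 5 = 385 GB.
Lower bound: ⌈385/55⌉ = 7 USB sticks.
Also, 8 files each exceed 55/2 GB, and no two of those can share a USB stick, so at least 8 USB sticks are needed.
A packing using 8 USB sticks:
  USB stick 1: 50 + 5 = 55
  USB stick 2: 45 + 10 = 55
  USB stick 3: 45 + 10 = 55
  USB stick 4: 35 + 20 = 55
  USB stick 5: 35 + 10 = 45
  USB stick 6: 35 = 35
  USB stick 7: 30 + 25 = 55
  USB stick 8: 30 = 30
This matches the lower bound, so 8 is optimal.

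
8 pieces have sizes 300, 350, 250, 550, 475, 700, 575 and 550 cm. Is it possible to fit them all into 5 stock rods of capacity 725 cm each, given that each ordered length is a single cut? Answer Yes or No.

Total = 3750 cm; ⌈3750/725⌉ = 6.
At least 6 stock rods are required, but only 5 are allowed.

No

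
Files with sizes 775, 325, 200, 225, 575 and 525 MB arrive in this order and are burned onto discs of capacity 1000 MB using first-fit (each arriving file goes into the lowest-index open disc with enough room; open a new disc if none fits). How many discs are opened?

  775 → disc 1 (new)  [load 775/1000]
  325 → disc 2 (new)  [load 325/1000]
  200 → disc 1  [load 975/1000]
  225 → disc 2  [load 550/1000]
  575 → disc 3 (new)  [load 575/1000]
  525 → disc 4 (new)  [load 525/1000]
4 discs opened.

4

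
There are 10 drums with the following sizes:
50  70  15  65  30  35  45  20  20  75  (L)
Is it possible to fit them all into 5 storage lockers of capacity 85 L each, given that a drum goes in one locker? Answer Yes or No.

No

Total = 425 L; ⌈425/85⌉ = 5.
The bound of 5 does not rule out 5, but exhaustive search shows no assignment into 5 storage lockers of capacity 85 L exists — the minimum is 6.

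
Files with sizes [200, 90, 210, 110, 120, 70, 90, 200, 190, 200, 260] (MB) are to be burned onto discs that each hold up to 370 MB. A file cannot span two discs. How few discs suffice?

6

Total = 260 + 210 + 200 + 200 + 200 + 190 + 120 + 110 + 90 + 90 + 70 = 1740 MB.
Lower bound: ⌈1740/370⌉ = 5 discs.
Also, 6 files each exceed 185 MB, and no two of those can share a disc, so at least 6 discs are needed.
A packing using 6 discs:
  disc 1: 260 + 110 = 370
  disc 2: 210 + 120 = 330
  disc 3: 200 + 90 + 70 = 360
  disc 4: 200 + 90 = 290
  disc 5: 200 = 200
  disc 6: 190 = 190
This matches the lower bound, so 6 is optimal.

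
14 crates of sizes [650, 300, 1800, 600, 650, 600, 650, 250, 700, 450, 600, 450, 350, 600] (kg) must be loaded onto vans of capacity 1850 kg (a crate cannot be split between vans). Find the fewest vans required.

5

Total = 1800 + 700 + 650 + 650 + 650 + 600 + 600 + 600 + 600 + 450 + 450 + 350 + 300 + 250 = 8650 kg.
Lower bound: ⌈8650/1850⌉ = 5 vans.
A packing using 5 vans:
  van 1: 1800 = 1800
  van 2: 700 + 650 + 450 = 1800
  van 3: 650 + 650 + 450 = 1750
  van 4: 600 + 600 + 600 = 1800
  van 5: 600 + 350 + 300 + 250 = 1500
This matches the lower bound, so 5 is optimal.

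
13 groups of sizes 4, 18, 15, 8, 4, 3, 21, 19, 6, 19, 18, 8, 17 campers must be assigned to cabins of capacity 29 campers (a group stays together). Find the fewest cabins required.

7

Total = 21 + 19 + 19 + 18 + 18 + 17 + 15 + 8 + 8 + 6 + 4 + 4 + 3 = 160 campers.
Lower bound: ⌈160/29⌉ = 6 cabins.
Also, 7 groups each exceed 29/2 campers, and no two of those can share a cabin, so at least 7 cabins are needed.
A packing using 7 cabins:
  cabin 1: 21 + 8 = 29
  cabin 2: 19 + 8 = 27
  cabin 3: 19 + 6 + 4 = 29
  cabin 4: 18 + 4 + 3 = 25
  cabin 5: 18 = 18
  cabin 6: 17 = 17
  cabin 7: 15 = 15
This matches the lower bound, so 7 is optimal.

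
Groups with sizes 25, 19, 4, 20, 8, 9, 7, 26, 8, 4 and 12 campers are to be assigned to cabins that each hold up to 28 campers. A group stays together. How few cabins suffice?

6

Total = 26 + 25 + 20 + 19 + 12 + 9 + 8 + 8 + 7 + 4 + 4 = 142 campers.
Lower bound: ⌈142/28⌉ = 6 cabins.
A packing using 6 cabins:
  cabin 1: 26 = 26
  cabin 2: 25 = 25
  cabin 3: 20 + 8 = 28
  cabin 4: 19 + 9 = 28
  cabin 5: 12 + 8 + 7 = 27
  cabin 6: 4 + 4 = 8
This matches the lower bound, so 6 is optimal.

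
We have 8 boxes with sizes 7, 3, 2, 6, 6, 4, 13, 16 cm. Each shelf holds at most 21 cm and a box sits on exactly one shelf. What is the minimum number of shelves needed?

Total = 16 + 13 + 7 + 6 + 6 + 4 + 3 + 2 = 57 cm.
Lower bound: ⌈57/21⌉ = 3 shelves.
A packing using 3 shelves:
  shelf 1: 16 + 4 = 20
  shelf 2: 13 + 7 = 20
  shelf 3: 6 + 6 + 3 + 2 = 17
This matches the lower bound, so 3 is optimal.

3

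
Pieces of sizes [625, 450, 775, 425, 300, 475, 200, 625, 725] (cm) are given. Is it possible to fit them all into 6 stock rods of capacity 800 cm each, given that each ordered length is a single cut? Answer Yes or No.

No

Total = 4600 cm; ⌈4600/800⌉ = 6.
7 pieces each exceed half the capacity and cannot share a stock rod, forcing at least 7 stock rods.
At least 7 stock rods are required, but only 6 are allowed.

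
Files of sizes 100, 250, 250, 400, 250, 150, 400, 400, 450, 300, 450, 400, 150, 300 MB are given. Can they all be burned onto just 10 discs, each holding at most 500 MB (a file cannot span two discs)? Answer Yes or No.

Yes

A valid assignment using 10 discs:
  disc 1: 450 = 450
  disc 2: 450 = 450
  disc 3: 400 + 100 = 500
  disc 4: 400 = 400
  disc 5: 400 = 400
  disc 6: 400 = 400
  disc 7: 300 + 150 = 450
  disc 8: 300 + 150 = 450
  disc 9: 250 + 250 = 500
  disc 10: 250 = 250
Every load is within 500 MB, so 10 discs suffice.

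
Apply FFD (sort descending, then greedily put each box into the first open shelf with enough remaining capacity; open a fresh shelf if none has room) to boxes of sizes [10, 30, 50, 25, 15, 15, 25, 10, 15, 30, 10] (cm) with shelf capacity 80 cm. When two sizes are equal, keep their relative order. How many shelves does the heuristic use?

3

Sorted descending: 50, 30, 30, 25, 25, 15, 15, 15, 10, 10, 10.
  50 → shelf 1 (new)  [load 50/80]
  30 → shelf 1  [load 80/80]
  30 → shelf 2 (new)  [load 30/80]
  25 → shelf 2  [load 55/80]
  25 → shelf 2  [load 80/80]
  15 → shelf 3 (new)  [load 15/80]
  15 → shelf 3  [load 30/80]
  15 → shelf 3  [load 45/80]
  10 → shelf 3  [load 55/80]
  10 → shelf 3  [load 65/80]
  10 → shelf 3  [load 75/80]
3 shelves opened.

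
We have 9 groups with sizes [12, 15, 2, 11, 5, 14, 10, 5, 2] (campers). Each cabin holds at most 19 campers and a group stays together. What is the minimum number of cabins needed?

Total = 15 + 14 + 12 + 11 + 10 + 5 + 5 + 2 + 2 = 76 campers.
Lower bound: ⌈76/19⌉ = 4 cabins.
Also, 5 groups each exceed 19/2 campers, and no two of those can share a cabin, so at least 5 cabins are needed.
A packing using 5 cabins:
  cabin 1: 15 + 2 + 2 = 19
  cabin 2: 14 + 5 = 19
  cabin 3: 12 + 5 = 17
  cabin 4: 11 = 11
  cabin 5: 10 = 10
This matches the lower bound, so 5 is optimal.

5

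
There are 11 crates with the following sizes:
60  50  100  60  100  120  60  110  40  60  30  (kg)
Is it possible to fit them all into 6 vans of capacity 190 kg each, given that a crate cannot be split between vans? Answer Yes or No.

Yes

A valid assignment using 5 vans:
  van 1: 120 + 60 = 180
  van 2: 110 + 60 = 170
  van 3: 100 + 60 + 30 = 190
  van 4: 100 + 60 = 160
  van 5: 50 + 40 = 90
That uses only 5 ≤ 6, so 6 vans are enough.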